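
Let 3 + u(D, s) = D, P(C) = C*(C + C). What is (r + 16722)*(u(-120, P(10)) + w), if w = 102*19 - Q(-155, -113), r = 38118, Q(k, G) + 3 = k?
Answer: 108199320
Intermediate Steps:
Q(k, G) = -3 + k
P(C) = 2*C² (P(C) = C*(2*C) = 2*C²)
u(D, s) = -3 + D
w = 2096 (w = 102*19 - (-3 - 155) = 1938 - 1*(-158) = 1938 + 158 = 2096)
(r + 16722)*(u(-120, P(10)) + w) = (38118 + 16722)*((-3 - 120) + 2096) = 54840*(-123 + 2096) = 54840*1973 = 108199320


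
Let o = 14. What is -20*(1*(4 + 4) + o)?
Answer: -440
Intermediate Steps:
-20*(1*(4 + 4) + o) = -20*(1*(4 + 4) + 14) = -20*(1*8 + 14) = -20*(8 + 14) = -20*22 = -440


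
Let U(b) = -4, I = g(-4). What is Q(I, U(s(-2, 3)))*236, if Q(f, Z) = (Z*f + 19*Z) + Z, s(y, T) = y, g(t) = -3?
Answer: -16048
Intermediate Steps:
I = -3
Q(f, Z) = 20*Z + Z*f (Q(f, Z) = (19*Z + Z*f) + Z = 20*Z + Z*f)
Q(I, U(s(-2, 3)))*236 = -4*(20 - 3)*236 = -4*17*236 = -68*236 = -16048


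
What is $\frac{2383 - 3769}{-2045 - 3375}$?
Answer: $\frac{693}{2710} \approx 0.25572$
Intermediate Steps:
$\frac{2383 - 3769}{-2045 - 3375} = - \frac{1386}{-5420} = \left(-1386\right) \left(- \frac{1}{5420}\right) = \frac{693}{2710}$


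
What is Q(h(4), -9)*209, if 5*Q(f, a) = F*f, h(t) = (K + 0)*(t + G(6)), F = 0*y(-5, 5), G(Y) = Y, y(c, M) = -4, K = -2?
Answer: 0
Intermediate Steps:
F = 0 (F = 0*(-4) = 0)
h(t) = -12 - 2*t (h(t) = (-2 + 0)*(t + 6) = -2*(6 + t) = -12 - 2*t)
Q(f, a) = 0 (Q(f, a) = (0*f)/5 = (⅕)*0 = 0)
Q(h(4), -9)*209 = 0*209 = 0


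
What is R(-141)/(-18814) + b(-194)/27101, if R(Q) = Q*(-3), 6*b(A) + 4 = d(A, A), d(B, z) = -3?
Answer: -17228509/764817321 ≈ -0.022526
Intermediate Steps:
b(A) = -7/6 (b(A) = -2/3 + (1/6)*(-3) = -2/3 - 1/2 = -7/6)
R(Q) = -3*Q
R(-141)/(-18814) + b(-194)/27101 = -3*(-141)/(-18814) - 7/6/27101 = 423*(-1/18814) - 7/6*1/27101 = -423/18814 - 7/162606 = -17228509/764817321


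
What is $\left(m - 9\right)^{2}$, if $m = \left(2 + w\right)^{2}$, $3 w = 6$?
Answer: $49$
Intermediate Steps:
$w = 2$ ($w = \frac{1}{3} \cdot 6 = 2$)
$m = 16$ ($m = \left(2 + 2\right)^{2} = 4^{2} = 16$)
$\left(m - 9\right)^{2} = \left(16 - 9\right)^{2} = 7^{2} = 49$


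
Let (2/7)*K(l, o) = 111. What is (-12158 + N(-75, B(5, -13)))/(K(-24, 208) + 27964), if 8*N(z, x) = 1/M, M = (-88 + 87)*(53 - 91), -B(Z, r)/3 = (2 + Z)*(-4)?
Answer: -3696031/8619160 ≈ -0.42882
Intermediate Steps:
B(Z, r) = 24 + 12*Z (B(Z, r) = -3*(2 + Z)*(-4) = -3*(-8 - 4*Z) = 24 + 12*Z)
K(l, o) = 777/2 (K(l, o) = (7/2)*111 = 777/2)
M = 38 (M = -1*(-38) = 38)
N(z, x) = 1/304 (N(z, x) = (⅛)/38 = (⅛)*(1/38) = 1/304)
(-12158 + N(-75, B(5, -13)))/(K(-24, 208) + 27964) = (-12158 + 1/304)/(777/2 + 27964) = -3696031/(304*56705/2) = -3696031/304*2/56705 = -3696031/8619160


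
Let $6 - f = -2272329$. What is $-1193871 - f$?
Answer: $-3466206$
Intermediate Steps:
$f = 2272335$ ($f = 6 - -2272329 = 6 + 2272329 = 2272335$)
$-1193871 - f = -1193871 - 2272335 = -3466206$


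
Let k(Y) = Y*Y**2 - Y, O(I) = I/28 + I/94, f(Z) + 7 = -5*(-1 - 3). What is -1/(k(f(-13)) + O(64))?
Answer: -329/719512 ≈ -0.00045725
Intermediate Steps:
f(Z) = 13 (f(Z) = -7 - 5*(-1 - 3) = -7 - 5*(-4) = -7 + 20 = 13)
O(I) = 61*I/1316 (O(I) = I*(1/28) + I*(1/94) = I/28 + I/94 = 61*I/1316)
k(Y) = Y**3 - Y
-1/(k(f(-13)) + O(64)) = -1/((13**3 - 1*13) + (61/1316)*64) = -1/((2197 - 13) + 976/329) = -1/(2184 + 976/329) = -1/719512/329 = -1*329/719512 = -329/719512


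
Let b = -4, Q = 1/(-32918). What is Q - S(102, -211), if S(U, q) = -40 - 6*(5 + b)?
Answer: 1514227/32918 ≈ 46.000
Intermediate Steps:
Q = -1/32918 ≈ -3.0379e-5
S(U, q) = -46 (S(U, q) = -40 - 6*(5 - 4) = -40 - 6 = -46)
Q - S(102, -211) = -1/32918 - 1*(-46) = -1/32918 + 46 = 1514227/32918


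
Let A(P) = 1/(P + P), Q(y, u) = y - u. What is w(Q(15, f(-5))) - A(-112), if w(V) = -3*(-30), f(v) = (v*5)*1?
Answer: 20161/224 ≈ 90.005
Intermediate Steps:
f(v) = 5*v (f(v) = (5*v)*1 = 5*v)
w(V) = 90
A(P) = 1/(2*P)
w(Q(15, f(-5))) - A(-112) = 90 - 1/(2*(-112)) = 90 - (-1)/(2*112) = 90 - 1*(-1/224) = 90 + 1/224 = 20161/224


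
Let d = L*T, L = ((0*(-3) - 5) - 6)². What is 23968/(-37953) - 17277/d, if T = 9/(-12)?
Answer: 871385180/4592313 ≈ 189.75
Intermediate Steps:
T = -¾ (T = 9*(-1/12) = -¾ ≈ -0.75000)
L = 121 (L = ((0 - 5) - 6)² = (-5 - 6)² = (-11)² = 121)
d = -363/4 (d = 121*(-¾) = -363/4 ≈ -90.750)
23968/(-37953) - 17277/d = 23968/(-37953) - 17277/(-363/4) = 23968*(-1/37953) - 17277*(-4/363) = -23968/37953 + 23036/121 = 871385180/4592313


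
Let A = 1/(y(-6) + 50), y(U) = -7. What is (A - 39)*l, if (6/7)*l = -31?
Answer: 181846/129 ≈ 1409.7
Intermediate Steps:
l = -217/6 (l = (7/6)*(-31) = -217/6 ≈ -36.167)
A = 1/43 (A = 1/(-7 + 50) = 1/43 ≈ 0.023256)
(A - 39)*l = (1/43 - 39)*(-217/6) = -1676/43*(-217/6) = 181846/129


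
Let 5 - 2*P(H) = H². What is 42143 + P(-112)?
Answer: 71747/2 ≈ 35874.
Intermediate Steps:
P(H) = 5/2 - H²/2
42143 + P(-112) = 42143 + (5/2 - ½*(-112)²) = 42143 + (5/2 - ½*12544) = 42143 + (5/2 - 6272) = 42143 - 12539/2 = 71747/2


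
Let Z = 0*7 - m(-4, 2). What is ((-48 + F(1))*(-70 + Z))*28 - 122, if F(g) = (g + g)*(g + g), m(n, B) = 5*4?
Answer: 110758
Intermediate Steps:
m(n, B) = 20
F(g) = 4*g² (F(g) = (2*g)*(2*g) = 4*g²)
Z = -20 (Z = 0*7 - 1*20 = 0 - 20 = -20)
((-48 + F(1))*(-70 + Z))*28 - 122 = ((-48 + 4*1²)*(-70 - 20))*28 - 122 = ((-48 + 4*1)*(-90))*28 - 122 = ((-48 + 4)*(-90))*28 - 122 = -44*(-90)*28 - 122 = 3960*28 - 122 = 110880 - 122 = 110758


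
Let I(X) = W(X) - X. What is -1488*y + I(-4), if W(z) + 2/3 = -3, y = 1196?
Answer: -5338943/3 ≈ -1.7796e+6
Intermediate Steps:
W(z) = -11/3 (W(z) = -⅔ - 3 = -11/3)
I(X) = -11/3 - X
-1488*y + I(-4) = -1488*1196 + (-11/3 - 1*(-4)) = -1779648 + (-11/3 + 4) = -1779648 + ⅓ = -5338943/3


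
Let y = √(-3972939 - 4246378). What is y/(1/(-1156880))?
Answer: -1156880*I*√8219317 ≈ -3.3167e+9*I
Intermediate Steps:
y = I*√8219317 (y = √(-8219317) = I*√8219317 ≈ 2866.9*I)
y/(1/(-1156880)) = (I*√8219317)/(1/(-1156880)) = (I*√8219317)/(-1/1156880) = (I*√8219317)*(-1156880) = -1156880*I*√8219317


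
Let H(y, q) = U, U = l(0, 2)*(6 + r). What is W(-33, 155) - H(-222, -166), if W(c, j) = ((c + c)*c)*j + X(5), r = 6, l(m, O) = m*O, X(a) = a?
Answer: 337595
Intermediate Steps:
l(m, O) = O*m
U = 0 (U = (2*0)*(6 + 6) = 0*12 = 0)
H(y, q) = 0
W(c, j) = 5 + 2*j*c**2 (W(c, j) = ((c + c)*c)*j + 5 = ((2*c)*c)*j + 5 = (2*c**2)*j + 5 = 2*j*c**2 + 5 = 5 + 2*j*c**2)
W(-33, 155) - H(-222, -166) = (5 + 2*155*(-33)**2) - 1*0 = (5 + 2*155*1089) + 0 = (5 + 337590) + 0 = 337595 + 0 = 337595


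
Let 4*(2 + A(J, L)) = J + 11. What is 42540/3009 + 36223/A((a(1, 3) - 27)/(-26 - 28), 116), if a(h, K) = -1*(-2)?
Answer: 41980172/1003 ≈ 41855.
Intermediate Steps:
a(h, K) = 2
A(J, L) = 3/4 + J/4 (A(J, L) = -2 + (J + 11)/4 = -2 + (11 + J)/4 = -2 + (11/4 + J/4) = 3/4 + J/4)
42540/3009 + 36223/A((a(1, 3) - 27)/(-26 - 28), 116) = 42540/3009 + 36223/(3/4 + ((2 - 27)/(-26 - 28))/4) = 42540*(1/3009) + 36223/(3/4 + (-25/(-54))/4) = 14180/1003 + 36223/(3/4 + (-25*(-1/54))/4) = 14180/1003 + 36223/(3/4 + (1/4)*(25/54)) = 14180/1003 + 36223/(3/4 + 25/216) = 14180/1003 + 36223/(187/216) = 14180/1003 + 36223*(216/187) = 14180/1003 + 711288/17 = 41980172/1003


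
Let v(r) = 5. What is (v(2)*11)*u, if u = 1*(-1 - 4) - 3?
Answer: -440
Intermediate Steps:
u = -8 (u = 1*(-5) - 3 = -5 - 3 = -8)
(v(2)*11)*u = (5*11)*(-8) = 55*(-8) = -440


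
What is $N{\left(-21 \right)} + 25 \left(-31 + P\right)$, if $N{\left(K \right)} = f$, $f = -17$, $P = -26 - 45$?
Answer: $-2567$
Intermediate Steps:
$P = -71$
$N{\left(K \right)} = -17$
$N{\left(-21 \right)} + 25 \left(-31 + P\right) = -17 + 25 \left(-31 - 71\right) = -17 + 25 \left(-102\right) = -17 - 2550 = -2567$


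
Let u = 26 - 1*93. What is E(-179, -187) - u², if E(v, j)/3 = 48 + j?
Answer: -4906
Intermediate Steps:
u = -67 (u = 26 - 93 = -67)
E(v, j) = 144 + 3*j (E(v, j) = 3*(48 + j) = 144 + 3*j)
E(-179, -187) - u² = (144 + 3*(-187)) - 1*(-67)² = (144 - 561) - 1*4489 = -417 - 4489 = -4906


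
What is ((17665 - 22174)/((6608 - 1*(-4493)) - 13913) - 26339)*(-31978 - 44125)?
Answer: 5636245942177/2812 ≈ 2.0044e+9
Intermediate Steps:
((17665 - 22174)/((6608 - 1*(-4493)) - 13913) - 26339)*(-31978 - 44125) = (-4509/((6608 + 4493) - 13913) - 26339)*(-76103) = (-4509/(11101 - 13913) - 26339)*(-76103) = (-4509/(-2812) - 26339)*(-76103) = (-4509*(-1/2812) - 26339)*(-76103) = (4509/2812 - 26339)*(-76103) = -74060759/2812*(-76103) = 5636245942177/2812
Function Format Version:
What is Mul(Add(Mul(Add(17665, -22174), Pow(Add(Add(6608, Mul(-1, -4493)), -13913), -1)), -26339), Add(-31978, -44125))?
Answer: Rational(5636245942177, 2812) ≈ 2.0044e+9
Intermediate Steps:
Mul(Add(Mul(Add(17665, -22174), Pow(Add(Add(6608, Mul(-1, -4493)), -13913), -1)), -26339), Add(-31978, -44125)) = Mul(Add(Mul(-4509, Pow(Add(Add(6608, 4493), -13913), -1)), -26339), -76103) = Mul(Add(Mul(-4509, Pow(Add(11101, -13913), -1)), -26339), -76103) = Mul(Add(Mul(-4509, Pow(-2812, -1)), -26339), -76103) = Mul(Add(Mul(-4509, Rational(-1, 2812)), -26339), -76103) = Mul(Add(Rational(4509, 2812), -26339), -76103) = Mul(Rational(-74060759, 2812), -76103) = Rational(5636245942177, 2812)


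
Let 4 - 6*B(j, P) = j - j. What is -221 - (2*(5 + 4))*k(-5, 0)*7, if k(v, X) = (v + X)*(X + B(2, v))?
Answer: 199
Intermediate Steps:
B(j, P) = ⅔ (B(j, P) = ⅔ - (j - j)/6 = ⅔ - ⅙*0 = ⅔ + 0 = ⅔)
k(v, X) = (⅔ + X)*(X + v) (k(v, X) = (v + X)*(X + ⅔) = (X + v)*(⅔ + X) = (⅔ + X)*(X + v))
-221 - (2*(5 + 4))*k(-5, 0)*7 = -221 - (2*(5 + 4))*(0² + (⅔)*0 + (⅔)*(-5) + 0*(-5))*7 = -221 - (2*9)*(0 + 0 - 10/3 + 0)*7 = -221 - 18*(-10/3)*7 = -221 - (-60)*7 = -221 - 1*(-420) = -221 + 420 = 199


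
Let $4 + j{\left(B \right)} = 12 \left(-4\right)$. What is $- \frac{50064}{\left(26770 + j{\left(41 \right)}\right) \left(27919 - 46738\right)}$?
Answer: $\frac{8344}{83801007} \approx 9.9569 \cdot 10^{-5}$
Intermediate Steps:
$j{\left(B \right)} = -52$ ($j{\left(B \right)} = -4 + 12 \left(-4\right) = -4 - 48 = -52$)
$- \frac{50064}{\left(26770 + j{\left(41 \right)}\right) \left(27919 - 46738\right)} = - \frac{50064}{\left(26770 - 52\right) \left(27919 - 46738\right)} = - \frac{50064}{26718 \left(-18819\right)} = - \frac{50064}{-502806042} = \left(-50064\right) \left(- \frac{1}{502806042}\right) = \frac{8344}{83801007}$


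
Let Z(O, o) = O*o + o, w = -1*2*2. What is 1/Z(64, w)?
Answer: -1/260 ≈ -0.0038462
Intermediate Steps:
w = -4 (w = -2*2 = -4)
Z(O, o) = o + O*o
1/Z(64, w) = 1/(-4*(1 + 64)) = 1/(-4*65) = 1/(-260) = -1/260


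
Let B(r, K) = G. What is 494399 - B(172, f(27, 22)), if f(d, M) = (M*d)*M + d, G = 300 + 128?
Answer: 493971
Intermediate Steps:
G = 428
f(d, M) = d + d*M² (f(d, M) = d*M² + d = d + d*M²)
B(r, K) = 428
494399 - B(172, f(27, 22)) = 494399 - 1*428 = 494399 - 428 = 493971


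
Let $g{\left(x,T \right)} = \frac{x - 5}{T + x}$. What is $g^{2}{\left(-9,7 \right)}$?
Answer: $49$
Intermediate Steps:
$g{\left(x,T \right)} = \frac{-5 + x}{T + x}$ ($g{\left(x,T \right)} = \frac{x - 5}{T + x} = \frac{-5 + x}{T + x}$)
$g^{2}{\left(-9,7 \right)} = \left(\frac{-5 - 9}{7 - 9}\right)^{2} = \left(\frac{1}{-2} \left(-14\right)\right)^{2} = \left(\left(- \frac{1}{2}\right) \left(-14\right)\right)^{2} = 7^{2} = 49$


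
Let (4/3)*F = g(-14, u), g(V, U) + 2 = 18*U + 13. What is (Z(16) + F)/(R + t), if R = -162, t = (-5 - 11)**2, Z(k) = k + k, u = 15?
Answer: 971/376 ≈ 2.5824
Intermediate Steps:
g(V, U) = 11 + 18*U (g(V, U) = -2 + (18*U + 13) = -2 + (13 + 18*U) = 11 + 18*U)
Z(k) = 2*k
t = 256 (t = (-16)**2 = 256)
F = 843/4 (F = 3*(11 + 18*15)/4 = 3*(11 + 270)/4 = (3/4)*281 = 843/4 ≈ 210.75)
(Z(16) + F)/(R + t) = (2*16 + 843/4)/(-162 + 256) = (32 + 843/4)/94 = (971/4)*(1/94) = 971/376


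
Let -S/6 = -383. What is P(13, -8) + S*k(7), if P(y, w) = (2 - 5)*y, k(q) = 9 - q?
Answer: 4557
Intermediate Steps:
S = 2298 (S = -6*(-383) = 2298)
P(y, w) = -3*y
P(13, -8) + S*k(7) = -3*13 + 2298*(9 - 1*7) = -39 + 2298*(9 - 7) = -39 + 2298*2 = -39 + 4596 = 4557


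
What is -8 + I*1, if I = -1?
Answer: -9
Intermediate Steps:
-8 + I*1 = -8 - 1*1 = -8 - 1 = -9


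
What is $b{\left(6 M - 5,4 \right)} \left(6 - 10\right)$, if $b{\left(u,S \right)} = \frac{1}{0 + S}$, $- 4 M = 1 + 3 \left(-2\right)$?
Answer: $-1$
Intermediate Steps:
$M = \frac{5}{4}$ ($M = - \frac{1 + 3 \left(-2\right)}{4} = - \frac{1 - 6}{4} = \left(- \frac{1}{4}\right) \left(-5\right) = \frac{5}{4} \approx 1.25$)
$b{\left(u,S \right)} = \frac{1}{S}$
$b{\left(6 M - 5,4 \right)} \left(6 - 10\right) = \frac{6 - 10}{4} = \frac{1}{4} \left(-4\right) = -1$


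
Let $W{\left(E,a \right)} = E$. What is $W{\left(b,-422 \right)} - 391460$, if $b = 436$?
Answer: $-391024$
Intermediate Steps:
$W{\left(b,-422 \right)} - 391460 = 436 - 391460 = -391024$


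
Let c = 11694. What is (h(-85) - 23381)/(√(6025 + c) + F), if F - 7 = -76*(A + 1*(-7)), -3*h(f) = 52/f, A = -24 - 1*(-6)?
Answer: -1624247203/131832450 + 851729*√17719/131832450 ≈ -11.461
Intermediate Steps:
A = -18 (A = -24 + 6 = -18)
h(f) = -52/(3*f)
F = 1907 (F = 7 - 76*(-18 + 1*(-7)) = 7 - 76*(-18 - 7) = 7 - 76*(-25) = 7 + 1900 = 1907)
(h(-85) - 23381)/(√(6025 + c) + F) = (-52/3/(-85) - 23381)/(√(6025 + 11694) + 1907) = (-52/3*(-1/85) - 23381)/(√17719 + 1907) = (52/255 - 23381)/(1907 + √17719) = -5962103/(255*(1907 + √17719))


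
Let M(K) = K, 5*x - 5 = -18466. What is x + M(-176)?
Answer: -19341/5 ≈ -3868.2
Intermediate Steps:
x = -18461/5 (x = 1 + (⅕)*(-18466) = 1 - 18466/5 = -18461/5 ≈ -3692.2)
x + M(-176) = -18461/5 - 176 = -19341/5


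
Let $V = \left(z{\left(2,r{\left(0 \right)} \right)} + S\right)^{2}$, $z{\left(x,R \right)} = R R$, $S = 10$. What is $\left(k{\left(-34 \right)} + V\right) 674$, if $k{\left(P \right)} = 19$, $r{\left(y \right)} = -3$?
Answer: $256120$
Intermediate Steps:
$z{\left(x,R \right)} = R^{2}$
$V = 361$ ($V = \left(\left(-3\right)^{2} + 10\right)^{2} = \left(9 + 10\right)^{2} = 19^{2} = 361$)
$\left(k{\left(-34 \right)} + V\right) 674 = \left(19 + 361\right) 674 = 380 \cdot 674 = 256120$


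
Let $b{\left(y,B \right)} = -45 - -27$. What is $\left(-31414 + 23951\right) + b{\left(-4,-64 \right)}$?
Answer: $-7481$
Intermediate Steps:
$b{\left(y,B \right)} = -18$ ($b{\left(y,B \right)} = -45 + 27 = -18$)
$\left(-31414 + 23951\right) + b{\left(-4,-64 \right)} = \left(-31414 + 23951\right) - 18 = -7463 - 18 = -7481$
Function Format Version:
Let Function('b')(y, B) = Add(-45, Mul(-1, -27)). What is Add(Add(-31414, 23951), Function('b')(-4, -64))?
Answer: -7481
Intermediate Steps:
Function('b')(y, B) = -18 (Function('b')(y, B) = Add(-45, 27) = -18)
Add(Add(-31414, 23951), Function('b')(-4, -64)) = Add(Add(-31414, 23951), -18) = Add(-7463, -18) = -7481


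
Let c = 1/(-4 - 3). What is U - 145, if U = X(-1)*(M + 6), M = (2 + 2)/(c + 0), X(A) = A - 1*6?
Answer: 9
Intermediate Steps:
X(A) = -6 + A (X(A) = A - 6 = -6 + A)
c = -1/7 (c = 1/(-7) = -1/7 ≈ -0.14286)
M = -28 (M = (2 + 2)/(-1/7 + 0) = 4/(-1/7) = 4*(-7) = -28)
U = 154 (U = (-6 - 1)*(-28 + 6) = -7*(-22) = 154)
U - 145 = 154 - 145 = 9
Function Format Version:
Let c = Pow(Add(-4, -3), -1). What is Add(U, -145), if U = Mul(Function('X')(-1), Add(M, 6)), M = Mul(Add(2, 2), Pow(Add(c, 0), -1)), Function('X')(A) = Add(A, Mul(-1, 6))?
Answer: 9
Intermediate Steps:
Function('X')(A) = Add(-6, A) (Function('X')(A) = Add(A, -6) = Add(-6, A))
c = Rational(-1, 7) (c = Pow(-7, -1) = Rational(-1, 7) ≈ -0.14286)
M = -28 (M = Mul(Add(2, 2), Pow(Add(Rational(-1, 7), 0), -1)) = Mul(4, Pow(Rational(-1, 7), -1)) = Mul(4, -7) = -28)
U = 154 (U = Mul(Add(-6, -1), Add(-28, 6)) = Mul(-7, -22) = 154)
Add(U, -145) = Add(154, -145) = 9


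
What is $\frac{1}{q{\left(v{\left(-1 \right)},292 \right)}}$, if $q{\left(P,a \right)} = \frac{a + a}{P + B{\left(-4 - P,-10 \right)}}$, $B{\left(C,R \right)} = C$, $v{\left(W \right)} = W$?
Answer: $- \frac{1}{146} \approx -0.0068493$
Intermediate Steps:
$q{\left(P,a \right)} = - \frac{a}{2}$ ($q{\left(P,a \right)} = \frac{a + a}{P - \left(4 + P\right)} = \frac{2 a}{-4} = 2 a \left(- \frac{1}{4}\right) = - \frac{a}{2}$)
$\frac{1}{q{\left(v{\left(-1 \right)},292 \right)}} = \frac{1}{\left(- \frac{1}{2}\right) 292} = \frac{1}{-146} = - \frac{1}{146}$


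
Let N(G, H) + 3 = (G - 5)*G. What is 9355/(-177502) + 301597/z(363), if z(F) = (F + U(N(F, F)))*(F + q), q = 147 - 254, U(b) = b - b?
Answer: 26332364627/8247452928 ≈ 3.1928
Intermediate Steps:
N(G, H) = -3 + G*(-5 + G) (N(G, H) = -3 + (G - 5)*G = -3 + (-5 + G)*G = -3 + G*(-5 + G))
U(b) = 0
q = -107
z(F) = F*(-107 + F) (z(F) = (F + 0)*(F - 107) = F*(-107 + F))
9355/(-177502) + 301597/z(363) = 9355/(-177502) + 301597/((363*(-107 + 363))) = 9355*(-1/177502) + 301597/((363*256)) = -9355/177502 + 301597/92928 = 26332364627/8247452928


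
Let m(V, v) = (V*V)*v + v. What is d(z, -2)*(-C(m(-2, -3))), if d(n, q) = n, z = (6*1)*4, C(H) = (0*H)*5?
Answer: 0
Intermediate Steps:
m(V, v) = v + v*V² (m(V, v) = V²*v + v = v*V² + v = v + v*V²)
C(H) = 0 (C(H) = 0*5 = 0)
z = 24 (z = 6*4 = 24)
d(z, -2)*(-C(m(-2, -3))) = 24*(-1*0) = 24*0 = 0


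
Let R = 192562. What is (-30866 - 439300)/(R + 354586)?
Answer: -235083/273574 ≈ -0.85930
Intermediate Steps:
(-30866 - 439300)/(R + 354586) = (-30866 - 439300)/(192562 + 354586) = -470166/547148 = -470166*1/547148 = -235083/273574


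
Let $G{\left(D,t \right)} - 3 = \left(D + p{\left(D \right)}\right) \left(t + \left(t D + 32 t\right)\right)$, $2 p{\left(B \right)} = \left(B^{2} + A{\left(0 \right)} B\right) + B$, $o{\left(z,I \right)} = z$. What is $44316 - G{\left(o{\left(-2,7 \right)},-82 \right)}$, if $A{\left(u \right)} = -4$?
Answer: $51939$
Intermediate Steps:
$p{\left(B \right)} = \frac{B^{2}}{2} - \frac{3 B}{2}$ ($p{\left(B \right)} = \frac{\left(B^{2} - 4 B\right) + B}{2} = \frac{B^{2} - 3 B}{2} = \frac{B^{2}}{2} - \frac{3 B}{2}$)
$G{\left(D,t \right)} = 3 + \left(D + \frac{D \left(-3 + D\right)}{2}\right) \left(33 t + D t\right)$ ($G{\left(D,t \right)} = 3 + \left(D + \frac{D \left(-3 + D\right)}{2}\right) \left(t + \left(t D + 32 t\right)\right) = 3 + \left(D + \frac{D \left(-3 + D\right)}{2}\right) \left(t + \left(D t + 32 t\right)\right) = 3 + \left(D + \frac{D \left(-3 + D\right)}{2}\right) \left(t + \left(32 t + D t\right)\right) = 3 + \left(D + \frac{D \left(-3 + D\right)}{2}\right) \left(33 t + D t\right)$)
$44316 - G{\left(o{\left(-2,7 \right)},-82 \right)} = 44316 - \left(3 + \frac{1}{2} \left(-82\right) \left(-2\right)^{3} + 16 \left(-82\right) \left(-2\right)^{2} - \left(-33\right) \left(-82\right)\right) = 44316 - \left(3 + \frac{1}{2} \left(-82\right) \left(-8\right) + 16 \left(-82\right) 4 - 2706\right) = 44316 - \left(3 + 328 - 5248 - 2706\right) = 44316 - -7623 = 44316 + 7623 = 51939$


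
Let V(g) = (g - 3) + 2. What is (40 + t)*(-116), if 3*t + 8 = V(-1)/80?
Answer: -43297/10 ≈ -4329.7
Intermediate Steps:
V(g) = -1 + g (V(g) = (-3 + g) + 2 = -1 + g)
t = -107/40 (t = -8/3 + ((-1 - 1)/80)/3 = -8/3 + (-2*1/80)/3 = -8/3 + (1/3)*(-1/40) = -8/3 - 1/120 = -107/40 ≈ -2.6750)
(40 + t)*(-116) = (40 - 107/40)*(-116) = (1493/40)*(-116) = -43297/10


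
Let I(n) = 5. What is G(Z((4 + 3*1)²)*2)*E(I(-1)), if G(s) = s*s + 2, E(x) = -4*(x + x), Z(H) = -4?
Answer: -2640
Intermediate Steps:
E(x) = -8*x
G(s) = 2 + s² (G(s) = s² + 2 = 2 + s²)
G(Z((4 + 3*1)²)*2)*E(I(-1)) = (2 + (-4*2)²)*(-8*5) = (2 + (-8)²)*(-40) = (2 + 64)*(-40) = 66*(-40) = -2640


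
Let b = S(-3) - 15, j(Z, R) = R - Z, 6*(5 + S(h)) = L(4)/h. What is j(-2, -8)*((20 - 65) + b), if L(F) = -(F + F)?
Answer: 1162/3 ≈ 387.33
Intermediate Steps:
L(F) = -2*F
S(h) = -5 - 4/(3*h) (S(h) = -5 + ((-2*4)/h)/6 = -5 + (-8/h)/6 = -5 - 4/(3*h))
b = -176/9 (b = (-5 - 4/3/(-3)) - 15 = (-5 - 4/3*(-⅓)) - 15 = (-5 + 4/9) - 15 = -41/9 - 15 = -176/9 ≈ -19.556)
j(-2, -8)*((20 - 65) + b) = (-8 - 1*(-2))*((20 - 65) - 176/9) = (-8 + 2)*(-45 - 176/9) = -6*(-581/9) = 1162/3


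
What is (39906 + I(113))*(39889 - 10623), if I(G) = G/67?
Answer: 78251869790/67 ≈ 1.1679e+9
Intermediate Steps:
I(G) = G/67 (I(G) = G*(1/67) = G/67)
(39906 + I(113))*(39889 - 10623) = (39906 + (1/67)*113)*(39889 - 10623) = (39906 + 113/67)*29266 = (2673815/67)*29266 = 78251869790/67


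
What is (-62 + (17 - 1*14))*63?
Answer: -3717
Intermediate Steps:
(-62 + (17 - 1*14))*63 = (-62 + (17 - 14))*63 = (-62 + 3)*63 = -59*63 = -3717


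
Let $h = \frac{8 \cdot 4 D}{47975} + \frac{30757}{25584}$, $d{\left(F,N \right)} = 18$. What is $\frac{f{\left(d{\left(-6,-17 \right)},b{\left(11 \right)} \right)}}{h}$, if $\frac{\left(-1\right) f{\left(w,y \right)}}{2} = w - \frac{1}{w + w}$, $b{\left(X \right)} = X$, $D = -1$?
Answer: $- \frac{132353813800}{4424245161} \approx -29.916$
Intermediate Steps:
$h = \frac{1474748387}{1227392400}$ ($h = \frac{8 \cdot 4 \left(-1\right)}{47975} + \frac{30757}{25584} = 32 \left(-1\right) \frac{1}{47975} + 30757 \cdot \frac{1}{25584} = \left(-32\right) \frac{1}{47975} + \frac{30757}{25584} = - \frac{32}{47975} + \frac{30757}{25584} = \frac{1474748387}{1227392400} \approx 1.2015$)
$f{\left(w,y \right)} = \frac{1}{w} - 2 w$ ($f{\left(w,y \right)} = - 2 \left(w - \frac{1}{w + w}\right) = - 2 \left(w - \frac{1}{2 w}\right) = \frac{1}{w} - 2 w$)
$\frac{f{\left(d{\left(-6,-17 \right)},b{\left(11 \right)} \right)}}{h} = \frac{\frac{1}{18} - 36}{\frac{1474748387}{1227392400}} = \left(\frac{1}{18} - 36\right) \frac{1227392400}{1474748387} = \left(- \frac{647}{18}\right) \frac{1227392400}{1474748387} = - \frac{132353813800}{4424245161}$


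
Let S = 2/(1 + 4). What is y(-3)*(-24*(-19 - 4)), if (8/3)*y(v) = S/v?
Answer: -138/5 ≈ -27.600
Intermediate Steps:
S = ⅖ (S = 2/5 = 2*(⅕) = ⅖ ≈ 0.40000)
y(v) = 3/(20*v) (y(v) = 3*(2/(5*v))/8 = 3/(20*v))
y(-3)*(-24*(-19 - 4)) = ((3/20)/(-3))*(-24*(-19 - 4)) = ((3/20)*(-⅓))*(-24*(-23)) = -1/20*552 = -138/5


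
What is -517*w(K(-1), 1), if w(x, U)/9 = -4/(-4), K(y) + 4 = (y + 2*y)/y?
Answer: -4653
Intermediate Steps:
K(y) = -1 (K(y) = -4 + (y + 2*y)/y = -4 + (3*y)/y = -4 + 3 = -1)
w(x, U) = 9 (w(x, U) = 9*(-4/(-4)) = 9*(-4*(-1/4)) = 9*1 = 9)
-517*w(K(-1), 1) = -517*9 = -4653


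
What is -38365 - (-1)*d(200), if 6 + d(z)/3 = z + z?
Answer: -37183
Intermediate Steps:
d(z) = -18 + 6*z (d(z) = -18 + 3*(z + z) = -18 + 3*(2*z) = -18 + 6*z)
-38365 - (-1)*d(200) = -38365 - (-1)*(-18 + 6*200) = -38365 - (-1)*(-18 + 1200) = -38365 - (-1)*1182 = -38365 - 1*(-1182) = -38365 + 1182 = -37183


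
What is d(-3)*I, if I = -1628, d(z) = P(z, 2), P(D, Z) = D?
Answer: 4884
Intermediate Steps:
d(z) = z
d(-3)*I = -3*(-1628) = 4884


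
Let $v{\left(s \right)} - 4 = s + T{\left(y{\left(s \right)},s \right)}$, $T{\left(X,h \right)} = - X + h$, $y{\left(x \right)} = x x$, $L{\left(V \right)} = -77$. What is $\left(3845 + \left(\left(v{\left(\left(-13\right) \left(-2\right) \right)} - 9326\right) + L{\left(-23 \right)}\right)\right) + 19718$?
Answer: $13540$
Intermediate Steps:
$y{\left(x \right)} = x^{2}$
$T{\left(X,h \right)} = h - X$
$v{\left(s \right)} = 4 - s^{2} + 2 s$ ($v{\left(s \right)} = 4 - \left(s^{2} - 2 s\right) = 4 - s^{2} + 2 s$)
$\left(3845 + \left(\left(v{\left(\left(-13\right) \left(-2\right) \right)} - 9326\right) + L{\left(-23 \right)}\right)\right) + 19718 = \left(3845 - \left(9399 + \left(\left(-13\right) \left(-2\right)\right)^{2} - \left(-26\right) \left(-2\right)\right)\right) + 19718 = \left(3845 + \left(\left(\left(4 - 26^{2} + 2 \cdot 26\right) - 9326\right) - 77\right)\right) + 19718 = \left(3845 + \left(\left(\left(4 - 676 + 52\right) - 9326\right) - 77\right)\right) + 19718 = \left(3845 - 10023\right) + 19718 = -6178 + 19718 = 13540$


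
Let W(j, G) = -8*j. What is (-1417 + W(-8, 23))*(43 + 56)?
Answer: -133947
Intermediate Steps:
(-1417 + W(-8, 23))*(43 + 56) = (-1417 - 8*(-8))*(43 + 56) = (-1417 + 64)*99 = -1353*99 = -133947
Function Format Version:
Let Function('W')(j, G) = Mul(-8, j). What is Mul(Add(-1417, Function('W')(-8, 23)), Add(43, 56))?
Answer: -133947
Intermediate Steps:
Mul(Add(-1417, Function('W')(-8, 23)), Add(43, 56)) = Mul(Add(-1417, Mul(-8, -8)), Add(43, 56)) = Mul(Add(-1417, 64), 99) = Mul(-1353, 99) = -133947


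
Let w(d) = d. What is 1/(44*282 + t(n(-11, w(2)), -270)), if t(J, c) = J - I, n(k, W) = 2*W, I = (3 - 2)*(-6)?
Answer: 1/12418 ≈ 8.0528e-5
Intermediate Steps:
I = -6 (I = 1*(-6) = -6)
t(J, c) = 6 + J (t(J, c) = J - 1*(-6) = J + 6 = 6 + J)
1/(44*282 + t(n(-11, w(2)), -270)) = 1/(44*282 + (6 + 2*2)) = 1/(12408 + (6 + 4)) = 1/(12408 + 10) = 1/12418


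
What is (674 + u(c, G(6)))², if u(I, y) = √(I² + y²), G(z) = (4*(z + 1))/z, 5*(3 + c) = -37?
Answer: 102241336/225 + 2696*√7309/15 ≈ 4.6977e+5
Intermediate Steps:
c = -52/5 (c = -3 + (⅕)*(-37) = -3 - 37/5 = -52/5 ≈ -10.400)
G(z) = (4 + 4*z)/z (G(z) = (4*(1 + z))/z = (4 + 4*z)/z)
(674 + u(c, G(6)))² = (674 + √((-52/5)² + (4 + 4/6)²))² = (674 + √(2704/25 + (4 + 4*(⅙))²))² = (674 + √(2704/25 + (4 + ⅔)²))² = (674 + √(2704/25 + (14/3)²))² = (674 + √(2704/25 + 196/9))² = (674 + √(29236/225))² = (674 + 2*√7309/15)²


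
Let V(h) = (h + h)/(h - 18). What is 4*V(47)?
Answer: 376/29 ≈ 12.966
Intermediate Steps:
V(h) = 2*h/(-18 + h) (V(h) = (2*h)/(-18 + h) = 2*h/(-18 + h))
4*V(47) = 4*(2*47/(-18 + 47)) = 4*(2*47/29) = 4*(2*47*(1/29)) = 4*(94/29) = 376/29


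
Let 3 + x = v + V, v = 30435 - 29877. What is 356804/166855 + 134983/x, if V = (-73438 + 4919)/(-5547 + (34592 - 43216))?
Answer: 18941075209083/77866556560 ≈ 243.25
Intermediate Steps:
v = 558
V = 68519/14171 (V = -68519/(-5547 - 8624) = -68519/(-14171) = -68519*(-1/14171) = 68519/14171 ≈ 4.8352)
x = 7933424/14171 (x = -3 + (558 + 68519/14171) = -3 + 7975937/14171 = 7933424/14171 ≈ 559.83)
356804/166855 + 134983/x = 356804/166855 + 134983/(7933424/14171) = 356804*(1/166855) + 134983*(14171/7933424) = 356804/166855 + 1912844093/7933424 = 18941075209083/77866556560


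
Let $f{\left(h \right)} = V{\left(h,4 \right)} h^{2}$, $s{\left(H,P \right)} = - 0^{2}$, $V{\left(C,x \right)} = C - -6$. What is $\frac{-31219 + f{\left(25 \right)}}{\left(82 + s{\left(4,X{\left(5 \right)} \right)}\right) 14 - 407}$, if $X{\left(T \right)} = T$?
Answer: $- \frac{3948}{247} \approx -15.984$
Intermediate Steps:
$V{\left(C,x \right)} = 6 + C$ ($V{\left(C,x \right)} = C + 6 = 6 + C$)
$s{\left(H,P \right)} = 0$ ($s{\left(H,P \right)} = \left(-1\right) 0 = 0$)
$f{\left(h \right)} = h^{2} \left(6 + h\right)$ ($f{\left(h \right)} = \left(6 + h\right) h^{2} = h^{2} \left(6 + h\right)$)
$\frac{-31219 + f{\left(25 \right)}}{\left(82 + s{\left(4,X{\left(5 \right)} \right)}\right) 14 - 407} = \frac{-31219 + 25^{2} \left(6 + 25\right)}{\left(82 + 0\right) 14 - 407} = \frac{-31219 + 625 \cdot 31}{82 \cdot 14 - 407} = \frac{-31219 + 19375}{1148 - 407} = - \frac{11844}{741} = \left(-11844\right) \frac{1}{741} = - \frac{3948}{247}$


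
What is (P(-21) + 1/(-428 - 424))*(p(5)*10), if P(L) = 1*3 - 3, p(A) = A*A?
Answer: -125/426 ≈ -0.29343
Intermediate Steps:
p(A) = A²
P(L) = 0 (P(L) = 3 - 3 = 0)
(P(-21) + 1/(-428 - 424))*(p(5)*10) = (0 + 1/(-428 - 424))*(5²*10) = (0 + 1/(-852))*(25*10) = (0 - 1/852)*250 = -1/852*250 = -125/426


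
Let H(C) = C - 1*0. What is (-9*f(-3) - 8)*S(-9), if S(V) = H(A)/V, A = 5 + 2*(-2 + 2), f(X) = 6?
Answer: 310/9 ≈ 34.444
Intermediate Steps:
A = 5 (A = 5 + 2*0 = 5 + 0 = 5)
H(C) = C (H(C) = C + 0 = C)
S(V) = 5/V
(-9*f(-3) - 8)*S(-9) = (-9*6 - 8)*(5/(-9)) = (-54 - 8)*(5*(-⅑)) = -62*(-5/9) = 310/9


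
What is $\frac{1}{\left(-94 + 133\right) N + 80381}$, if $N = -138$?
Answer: $\frac{1}{74999} \approx 1.3334 \cdot 10^{-5}$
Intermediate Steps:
$\frac{1}{\left(-94 + 133\right) N + 80381} = \frac{1}{\left(-94 + 133\right) \left(-138\right) + 80381} = \frac{1}{39 \left(-138\right) + 80381} = \frac{1}{-5382 + 80381} = \frac{1}{74999}$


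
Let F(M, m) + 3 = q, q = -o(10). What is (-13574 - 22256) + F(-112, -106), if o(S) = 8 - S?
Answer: -35831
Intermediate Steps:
q = 2 (q = -(8 - 1*10) = -(8 - 10) = -1*(-2) = 2)
F(M, m) = -1 (F(M, m) = -3 + 2 = -1)
(-13574 - 22256) + F(-112, -106) = (-13574 - 22256) - 1 = -35830 - 1 = -35831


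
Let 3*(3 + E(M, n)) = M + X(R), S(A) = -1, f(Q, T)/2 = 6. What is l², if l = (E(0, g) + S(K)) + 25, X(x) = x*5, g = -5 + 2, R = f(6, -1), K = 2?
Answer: 1681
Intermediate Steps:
f(Q, T) = 12 (f(Q, T) = 2*6 = 12)
R = 12
g = -3
X(x) = 5*x
E(M, n) = 17 + M/3 (E(M, n) = -3 + (M + 5*12)/3 = -3 + (M + 60)/3 = -3 + (60 + M)/3 = -3 + (20 + M/3) = 17 + M/3)
l = 41 (l = ((17 + (⅓)*0) - 1) + 25 = ((17 + 0) - 1) + 25 = (17 - 1) + 25 = 16 + 25 = 41)
l² = 41² = 1681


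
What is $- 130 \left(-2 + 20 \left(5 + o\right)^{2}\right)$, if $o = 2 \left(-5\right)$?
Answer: $-64740$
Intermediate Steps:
$o = -10$
$- 130 \left(-2 + 20 \left(5 + o\right)^{2}\right) = - 130 \left(-2 + 20 \left(5 - 10\right)^{2}\right) = - 130 \left(-2 + 20 \left(-5\right)^{2}\right) = - 130 \left(-2 + 20 \cdot 25\right) = - 130 \left(-2 + 500\right) = \left(-130\right) 498 = -64740$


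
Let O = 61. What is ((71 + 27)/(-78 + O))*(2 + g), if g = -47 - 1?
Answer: 4508/17 ≈ 265.18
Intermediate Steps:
g = -48
((71 + 27)/(-78 + O))*(2 + g) = ((71 + 27)/(-78 + 61))*(2 - 48) = (98/(-17))*(-46) = (98*(-1/17))*(-46) = -98/17*(-46) = 4508/17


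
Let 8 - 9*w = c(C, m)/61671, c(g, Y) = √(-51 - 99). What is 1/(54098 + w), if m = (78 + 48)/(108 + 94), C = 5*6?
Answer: 555538409106147/30054010667743545875 + 185013*I*√6/60108021335487091750 ≈ 1.8485e-5 + 7.5396e-15*I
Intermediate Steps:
C = 30
m = 63/101 (m = 126/202 = 126*(1/202) = 63/101 ≈ 0.62376)
c(g, Y) = 5*I*√6 (c(g, Y) = √(-150) = 5*I*√6)
w = 8/9 - 5*I*√6/555039 (w = 8/9 - 5*I*√6/(9*61671) = 8/9 - 5*I*√6/555039 ≈ 0.88889 - 2.2066e-5*I)
1/(54098 + w) = 1/(54098 + (8/9 - 5*I*√6/555039)) = 1/(486890/9 - 5*I*√6/555039)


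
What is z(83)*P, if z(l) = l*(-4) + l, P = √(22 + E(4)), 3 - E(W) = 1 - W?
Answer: -498*√7 ≈ -1317.6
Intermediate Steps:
E(W) = 2 + W (E(W) = 3 - (1 - W) = 3 + (-1 + W) = 2 + W)
P = 2*√7 (P = √(22 + (2 + 4)) = √(22 + 6) = √28 = 2*√7 ≈ 5.2915)
z(l) = -3*l (z(l) = -4*l + l = -3*l)
z(83)*P = (-3*83)*(2*√7) = -498*√7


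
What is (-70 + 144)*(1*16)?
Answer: 1184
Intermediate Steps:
(-70 + 144)*(1*16) = 74*16 = 1184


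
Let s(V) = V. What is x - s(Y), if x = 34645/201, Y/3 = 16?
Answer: 24997/201 ≈ 124.36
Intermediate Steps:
Y = 48 (Y = 3*16 = 48)
x = 34645/201 (x = 34645*(1/201) = 34645/201 ≈ 172.36)
x - s(Y) = 34645/201 - 1*48 = 34645/201 - 48 = 24997/201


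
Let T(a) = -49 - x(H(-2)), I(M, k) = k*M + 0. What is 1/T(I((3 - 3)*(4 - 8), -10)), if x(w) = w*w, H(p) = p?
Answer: -1/53 ≈ -0.018868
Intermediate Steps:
x(w) = w²
I(M, k) = M*k (I(M, k) = M*k + 0 = M*k)
T(a) = -53 (T(a) = -49 - 1*(-2)² = -49 - 1*4 = -49 - 4 = -53)
1/T(I((3 - 3)*(4 - 8), -10)) = 1/(-53) = -1/53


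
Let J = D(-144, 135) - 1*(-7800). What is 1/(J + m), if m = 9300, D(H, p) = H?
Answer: 1/16956 ≈ 5.8976e-5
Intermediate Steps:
J = 7656 (J = -144 - 1*(-7800) = -144 + 7800 = 7656)
1/(J + m) = 1/(7656 + 9300) = 1/16956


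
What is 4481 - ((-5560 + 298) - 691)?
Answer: 10434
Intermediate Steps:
4481 - ((-5560 + 298) - 691) = 4481 - (-5262 - 691) = 4481 - 1*(-5953) = 4481 + 5953 = 10434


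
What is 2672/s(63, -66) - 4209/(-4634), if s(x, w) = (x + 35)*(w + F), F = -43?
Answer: 2327035/3535742 ≈ 0.65815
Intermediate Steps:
s(x, w) = (-43 + w)*(35 + x) (s(x, w) = (x + 35)*(w - 43) = (35 + x)*(-43 + w) = (-43 + w)*(35 + x))
2672/s(63, -66) - 4209/(-4634) = 2672/(-1505 - 43*63 + 35*(-66) - 66*63) - 4209/(-4634) = 2672/(-1505 - 2709 - 2310 - 4158) - 4209*(-1/4634) = 2672/(-10682) + 4209/4634 = 2672*(-1/10682) + 4209/4634 = -1336/5341 + 4209/4634 = 2327035/3535742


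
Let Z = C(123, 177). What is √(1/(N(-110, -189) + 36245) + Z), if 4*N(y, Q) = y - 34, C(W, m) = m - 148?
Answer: √38021694958/36209 ≈ 5.3852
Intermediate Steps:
C(W, m) = -148 + m
Z = 29 (Z = -148 + 177 = 29)
N(y, Q) = -17/2 + y/4 (N(y, Q) = (y - 34)/4 = (-34 + y)/4 = -17/2 + y/4)
√(1/(N(-110, -189) + 36245) + Z) = √(1/((-17/2 + (¼)*(-110)) + 36245) + 29) = √(1/((-17/2 - 55/2) + 36245) + 29) = √(1/(-36 + 36245) + 29) = √(1/36209 + 29) = √(1050062/36209) = √38021694958/36209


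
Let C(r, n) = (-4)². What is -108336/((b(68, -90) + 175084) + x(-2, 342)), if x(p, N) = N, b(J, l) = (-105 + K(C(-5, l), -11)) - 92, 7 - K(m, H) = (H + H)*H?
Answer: -54168/87497 ≈ -0.61908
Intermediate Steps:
C(r, n) = 16
K(m, H) = 7 - 2*H² (K(m, H) = 7 - (H + H)*H = 7 - 2*H*H = 7 - 2*H²)
b(J, l) = -432 (b(J, l) = (-105 + (7 - 2*(-11)²)) - 92 = (-105 + (7 - 2*121)) - 92 = (-105 + (7 - 242)) - 92 = (-105 - 235) - 92 = -340 - 92 = -432)
-108336/((b(68, -90) + 175084) + x(-2, 342)) = -108336/((-432 + 175084) + 342) = -108336/(174652 + 342) = -108336/174994 = -108336*1/174994 = -54168/87497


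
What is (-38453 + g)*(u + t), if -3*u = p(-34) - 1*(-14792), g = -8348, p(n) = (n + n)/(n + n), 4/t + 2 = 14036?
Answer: 1619353210825/7017 ≈ 2.3078e+8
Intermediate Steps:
t = 2/7017 (t = 4/(-2 + 14036) = 4/14034 = 4*(1/14034) = 2/7017 ≈ 0.00028502)
p(n) = 1 (p(n) = (2*n)/((2*n)) = (2*n)*(1/(2*n)) = 1)
u = -4931 (u = -(1 - 1*(-14792))/3 = -(1 + 14792)/3 = -⅓*14793 = -4931)
(-38453 + g)*(u + t) = (-38453 - 8348)*(-4931 + 2/7017) = -46801*(-34600825/7017) = 1619353210825/7017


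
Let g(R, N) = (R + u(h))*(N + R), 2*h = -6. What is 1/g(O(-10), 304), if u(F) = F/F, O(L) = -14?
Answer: -1/3770 ≈ -0.00026525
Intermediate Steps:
h = -3 (h = (1/2)*(-6) = -3)
u(F) = 1
g(R, N) = (1 + R)*(N + R) (g(R, N) = (R + 1)*(N + R) = (1 + R)*(N + R))
1/g(O(-10), 304) = 1/(304 - 14 + (-14)**2 + 304*(-14)) = 1/(304 - 14 + 196 - 4256) = 1/(-3770) = -1/3770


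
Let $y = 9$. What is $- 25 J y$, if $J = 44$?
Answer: $-9900$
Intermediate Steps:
$- 25 J y = \left(-25\right) 44 \cdot 9 = \left(-1100\right) 9 = -9900$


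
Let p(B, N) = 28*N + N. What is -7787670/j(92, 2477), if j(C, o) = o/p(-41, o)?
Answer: -225842430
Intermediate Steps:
p(B, N) = 29*N
j(C, o) = 1/29 (j(C, o) = o/((29*o)) = o*(1/(29*o)) = 1/29)
-7787670/j(92, 2477) = -7787670/1/29 = -7787670*29 = -225842430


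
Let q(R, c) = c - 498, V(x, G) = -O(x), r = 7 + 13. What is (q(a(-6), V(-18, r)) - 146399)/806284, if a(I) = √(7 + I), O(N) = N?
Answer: -146879/806284 ≈ -0.18217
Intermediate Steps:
r = 20
V(x, G) = -x
q(R, c) = -498 + c
(q(a(-6), V(-18, r)) - 146399)/806284 = ((-498 - 1*(-18)) - 146399)/806284 = ((-498 + 18) - 146399)*(1/806284) = (-480 - 146399)*(1/806284) = -146879*1/806284 = -146879/806284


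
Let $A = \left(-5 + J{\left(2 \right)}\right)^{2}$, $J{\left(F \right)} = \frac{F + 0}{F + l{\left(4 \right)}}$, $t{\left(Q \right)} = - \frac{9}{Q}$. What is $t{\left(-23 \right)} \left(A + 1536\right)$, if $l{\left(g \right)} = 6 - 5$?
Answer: $\frac{13993}{23} \approx 608.39$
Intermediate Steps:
$l{\left(g \right)} = 1$ ($l{\left(g \right)} = 6 - 5 = 1$)
$J{\left(F \right)} = \frac{F}{1 + F}$ ($J{\left(F \right)} = \frac{F + 0}{F + 1} = \frac{F}{1 + F}$)
$A = \frac{169}{9}$ ($A = \left(-5 + \frac{2}{1 + 2}\right)^{2} = \left(-5 + \frac{2}{3}\right)^{2} = \left(- \frac{13}{3}\right)^{2} = \frac{169}{9} \approx 18.778$)
$t{\left(-23 \right)} \left(A + 1536\right) = - \frac{9}{-23} \left(\frac{169}{9} + 1536\right) = \left(-9\right) \left(- \frac{1}{23}\right) \frac{13993}{9} = \frac{9}{23} \cdot \frac{13993}{9} = \frac{13993}{23}$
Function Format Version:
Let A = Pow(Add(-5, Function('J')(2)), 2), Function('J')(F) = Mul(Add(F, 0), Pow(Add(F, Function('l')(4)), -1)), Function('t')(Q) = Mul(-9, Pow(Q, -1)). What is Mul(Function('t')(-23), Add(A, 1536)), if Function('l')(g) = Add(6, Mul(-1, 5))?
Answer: Rational(13993, 23) ≈ 608.39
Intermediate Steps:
Function('l')(g) = 1 (Function('l')(g) = Add(6, -5) = 1)
Function('J')(F) = Mul(F, Pow(Add(1, F), -1)) (Function('J')(F) = Mul(Add(F, 0), Pow(Add(F, 1), -1)) = Mul(F, Pow(Add(1, F), -1)))
A = Rational(169, 9) (A = Pow(Add(-5, Mul(2, Pow(Add(1, 2), -1))), 2) = Pow(Add(-5, Mul(2, Pow(3, -1))), 2) = Pow(Add(-5, Mul(2, Rational(1, 3))), 2) = Pow(Add(-5, Rational(2, 3)), 2) = Pow(Rational(-13, 3), 2) = Rational(169, 9) ≈ 18.778)
Mul(Function('t')(-23), Add(A, 1536)) = Mul(Mul(-9, Pow(-23, -1)), Add(Rational(169, 9), 1536)) = Mul(Mul(-9, Rational(-1, 23)), Rational(13993, 9)) = Mul(Rational(9, 23), Rational(13993, 9)) = Rational(13993, 23)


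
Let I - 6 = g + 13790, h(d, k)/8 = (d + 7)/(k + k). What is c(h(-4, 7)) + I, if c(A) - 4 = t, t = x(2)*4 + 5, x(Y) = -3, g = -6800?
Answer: 6993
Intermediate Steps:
h(d, k) = 4*(7 + d)/k (h(d, k) = 8*((d + 7)/(k + k)) = 8*((7 + d)/((2*k))) = 8*((7 + d)*(1/(2*k))) = 8*((7 + d)/(2*k)) = 4*(7 + d)/k)
t = -7 (t = -3*4 + 5 = -12 + 5 = -7)
c(A) = -3 (c(A) = 4 - 7 = -3)
I = 6996 (I = 6 + (-6800 + 13790) = 6 + 6990 = 6996)
c(h(-4, 7)) + I = -3 + 6996 = 6993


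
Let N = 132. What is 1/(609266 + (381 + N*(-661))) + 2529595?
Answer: 1321447780026/522395 ≈ 2.5296e+6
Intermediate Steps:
1/(609266 + (381 + N*(-661))) + 2529595 = 1/(609266 + (381 + 132*(-661))) + 2529595 = 1/(609266 + (381 - 87252)) + 2529595 = 1/(609266 - 86871) + 2529595 = 1/522395 + 2529595 = 1321447780026/522395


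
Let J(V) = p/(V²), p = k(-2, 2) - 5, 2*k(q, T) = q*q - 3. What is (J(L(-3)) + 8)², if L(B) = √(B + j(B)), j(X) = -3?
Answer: 1225/16 ≈ 76.563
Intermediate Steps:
k(q, T) = -3/2 + q²/2 (k(q, T) = (q*q - 3)/2 = (q² - 3)/2 = (-3 + q²)/2 = -3/2 + q²/2)
p = -9/2 (p = (-3/2 + (½)*(-2)²) - 5 = (-3/2 + (½)*4) - 5 = (-3/2 + 2) - 5 = ½ - 5 = -9/2 ≈ -4.5000)
L(B) = √(-3 + B) (L(B) = √(B - 3) = √(-3 + B))
J(V) = -9/(2*V²)
(J(L(-3)) + 8)² = (-9/(2*(-3 - 3)) + 8)² = (-9/(2*(√(-6))²) + 8)² = (-9/(2*(I*√6)²) + 8)² = (-9/2*(-⅙) + 8)² = (¾ + 8)² = (35/4)² = 1225/16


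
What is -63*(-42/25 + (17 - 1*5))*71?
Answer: -1154034/25 ≈ -46161.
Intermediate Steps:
-63*(-42/25 + (17 - 1*5))*71 = -63*(-42*1/25 + (17 - 5))*71 = -63*(-42/25 + 12)*71 = -63*258/25*71 = -16254/25*71 = -1154034/25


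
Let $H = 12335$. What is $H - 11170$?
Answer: $1165$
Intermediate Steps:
$H - 11170 = 12335 - 11170 = 1165$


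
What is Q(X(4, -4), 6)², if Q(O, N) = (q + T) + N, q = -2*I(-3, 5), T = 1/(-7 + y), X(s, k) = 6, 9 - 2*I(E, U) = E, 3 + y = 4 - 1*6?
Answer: 5329/144 ≈ 37.007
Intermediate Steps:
y = -5 (y = -3 + (4 - 1*6) = -3 + (4 - 6) = -3 - 2 = -5)
I(E, U) = 9/2 - E/2
T = -1/12 (T = 1/(-7 - 5) = 1/(-12) = -1/12 ≈ -0.083333)
q = -12 (q = -2*(9/2 - ½*(-3)) = -2*(9/2 + 3/2) = -2*6 = -12)
Q(O, N) = -145/12 + N (Q(O, N) = (-12 - 1/12) + N = -145/12 + N)
Q(X(4, -4), 6)² = (-145/12 + 6)² = (-73/12)² = 5329/144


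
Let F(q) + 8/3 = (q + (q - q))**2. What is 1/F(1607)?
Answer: 3/7747339 ≈ 3.8723e-7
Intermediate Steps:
F(q) = -8/3 + q**2 (F(q) = -8/3 + (q + (q - q))**2 = -8/3 + (q + 0)**2 = -8/3 + q**2)
1/F(1607) = 1/(-8/3 + 1607**2) = 1/(-8/3 + 2582449) = 1/(7747339/3) = 3/7747339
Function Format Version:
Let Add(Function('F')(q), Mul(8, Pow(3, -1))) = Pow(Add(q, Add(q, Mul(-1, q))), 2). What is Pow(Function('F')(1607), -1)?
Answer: Rational(3, 7747339) ≈ 3.8723e-7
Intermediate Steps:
Function('F')(q) = Add(Rational(-8, 3), Pow(q, 2)) (Function('F')(q) = Add(Rational(-8, 3), Pow(Add(q, Add(q, Mul(-1, q))), 2)) = Add(Rational(-8, 3), Pow(Add(q, 0), 2)) = Add(Rational(-8, 3), Pow(q, 2)))
Pow(Function('F')(1607), -1) = Pow(Add(Rational(-8, 3), Pow(1607, 2)), -1) = Pow(Add(Rational(-8, 3), 2582449), -1) = Pow(Rational(7747339, 3), -1) = Rational(3, 7747339)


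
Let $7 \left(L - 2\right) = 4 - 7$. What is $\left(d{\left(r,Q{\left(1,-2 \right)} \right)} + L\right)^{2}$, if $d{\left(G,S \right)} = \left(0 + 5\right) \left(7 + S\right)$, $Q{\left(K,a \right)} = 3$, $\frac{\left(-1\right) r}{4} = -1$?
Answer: $\frac{130321}{49} \approx 2659.6$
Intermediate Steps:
$r = 4$ ($r = \left(-4\right) \left(-1\right) = 4$)
$d{\left(G,S \right)} = 35 + 5 S$ ($d{\left(G,S \right)} = 5 \left(7 + S\right) = 35 + 5 S$)
$L = \frac{11}{7}$ ($L = 2 + \frac{4 - 7}{7} = 2 + \frac{1}{7} \left(-3\right) = 2 - \frac{3}{7} = \frac{11}{7} \approx 1.5714$)
$\left(d{\left(r,Q{\left(1,-2 \right)} \right)} + L\right)^{2} = \left(\left(35 + 5 \cdot 3\right) + \frac{11}{7}\right)^{2} = \left(\left(35 + 15\right) + \frac{11}{7}\right)^{2} = \left(50 + \frac{11}{7}\right)^{2} = \left(\frac{361}{7}\right)^{2} = \frac{130321}{49}$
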